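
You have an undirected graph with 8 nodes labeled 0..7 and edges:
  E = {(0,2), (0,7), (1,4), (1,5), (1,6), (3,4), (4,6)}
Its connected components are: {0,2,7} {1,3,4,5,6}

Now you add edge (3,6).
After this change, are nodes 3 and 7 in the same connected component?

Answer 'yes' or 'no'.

Initial components: {0,2,7} {1,3,4,5,6}
Adding edge (3,6): both already in same component {1,3,4,5,6}. No change.
New components: {0,2,7} {1,3,4,5,6}
Are 3 and 7 in the same component? no

Answer: no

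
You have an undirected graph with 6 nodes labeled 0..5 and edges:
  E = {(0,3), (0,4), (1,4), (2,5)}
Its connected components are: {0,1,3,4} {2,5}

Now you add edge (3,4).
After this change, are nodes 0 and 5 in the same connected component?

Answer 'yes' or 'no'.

Initial components: {0,1,3,4} {2,5}
Adding edge (3,4): both already in same component {0,1,3,4}. No change.
New components: {0,1,3,4} {2,5}
Are 0 and 5 in the same component? no

Answer: no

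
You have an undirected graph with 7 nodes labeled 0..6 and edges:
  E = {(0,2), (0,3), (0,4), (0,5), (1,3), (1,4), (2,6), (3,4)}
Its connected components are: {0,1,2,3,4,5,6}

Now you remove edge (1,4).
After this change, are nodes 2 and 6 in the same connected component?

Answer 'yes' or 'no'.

Answer: yes

Derivation:
Initial components: {0,1,2,3,4,5,6}
Removing edge (1,4): not a bridge — component count unchanged at 1.
New components: {0,1,2,3,4,5,6}
Are 2 and 6 in the same component? yes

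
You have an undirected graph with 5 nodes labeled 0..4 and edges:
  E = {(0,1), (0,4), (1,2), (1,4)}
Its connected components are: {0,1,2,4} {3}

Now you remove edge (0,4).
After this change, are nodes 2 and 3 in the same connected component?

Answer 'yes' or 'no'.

Answer: no

Derivation:
Initial components: {0,1,2,4} {3}
Removing edge (0,4): not a bridge — component count unchanged at 2.
New components: {0,1,2,4} {3}
Are 2 and 3 in the same component? no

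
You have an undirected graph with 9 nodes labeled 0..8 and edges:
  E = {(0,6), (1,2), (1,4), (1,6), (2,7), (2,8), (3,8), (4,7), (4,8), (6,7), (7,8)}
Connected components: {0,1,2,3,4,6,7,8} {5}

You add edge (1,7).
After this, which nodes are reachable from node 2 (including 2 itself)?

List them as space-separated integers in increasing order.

Answer: 0 1 2 3 4 6 7 8

Derivation:
Before: nodes reachable from 2: {0,1,2,3,4,6,7,8}
Adding (1,7): both endpoints already in same component. Reachability from 2 unchanged.
After: nodes reachable from 2: {0,1,2,3,4,6,7,8}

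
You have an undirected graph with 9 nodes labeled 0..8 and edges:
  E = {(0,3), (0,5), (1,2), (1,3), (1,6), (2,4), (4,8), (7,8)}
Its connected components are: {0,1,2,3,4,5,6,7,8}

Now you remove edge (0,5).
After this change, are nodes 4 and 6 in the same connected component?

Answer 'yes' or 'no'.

Initial components: {0,1,2,3,4,5,6,7,8}
Removing edge (0,5): it was a bridge — component count 1 -> 2.
New components: {0,1,2,3,4,6,7,8} {5}
Are 4 and 6 in the same component? yes

Answer: yes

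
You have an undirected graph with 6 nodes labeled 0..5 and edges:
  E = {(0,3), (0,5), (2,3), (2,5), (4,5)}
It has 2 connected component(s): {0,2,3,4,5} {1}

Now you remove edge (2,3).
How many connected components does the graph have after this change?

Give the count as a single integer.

Initial component count: 2
Remove (2,3): not a bridge. Count unchanged: 2.
  After removal, components: {0,2,3,4,5} {1}
New component count: 2

Answer: 2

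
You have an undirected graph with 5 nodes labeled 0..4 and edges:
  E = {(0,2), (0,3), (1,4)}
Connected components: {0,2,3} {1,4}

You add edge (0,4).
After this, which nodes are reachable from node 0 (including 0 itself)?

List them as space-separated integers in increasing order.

Answer: 0 1 2 3 4

Derivation:
Before: nodes reachable from 0: {0,2,3}
Adding (0,4): merges 0's component with another. Reachability grows.
After: nodes reachable from 0: {0,1,2,3,4}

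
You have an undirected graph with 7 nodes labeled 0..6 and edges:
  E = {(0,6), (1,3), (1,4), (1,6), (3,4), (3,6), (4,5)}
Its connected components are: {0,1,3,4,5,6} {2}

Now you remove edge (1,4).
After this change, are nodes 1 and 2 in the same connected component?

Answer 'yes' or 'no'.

Initial components: {0,1,3,4,5,6} {2}
Removing edge (1,4): not a bridge — component count unchanged at 2.
New components: {0,1,3,4,5,6} {2}
Are 1 and 2 in the same component? no

Answer: no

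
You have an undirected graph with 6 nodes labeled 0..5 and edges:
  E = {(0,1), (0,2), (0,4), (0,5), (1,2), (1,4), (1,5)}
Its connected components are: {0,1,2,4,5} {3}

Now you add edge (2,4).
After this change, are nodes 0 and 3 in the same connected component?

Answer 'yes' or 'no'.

Answer: no

Derivation:
Initial components: {0,1,2,4,5} {3}
Adding edge (2,4): both already in same component {0,1,2,4,5}. No change.
New components: {0,1,2,4,5} {3}
Are 0 and 3 in the same component? no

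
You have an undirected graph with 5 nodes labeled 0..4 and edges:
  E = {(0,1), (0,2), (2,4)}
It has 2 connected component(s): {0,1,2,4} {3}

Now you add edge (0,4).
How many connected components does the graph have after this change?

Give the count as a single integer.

Answer: 2

Derivation:
Initial component count: 2
Add (0,4): endpoints already in same component. Count unchanged: 2.
New component count: 2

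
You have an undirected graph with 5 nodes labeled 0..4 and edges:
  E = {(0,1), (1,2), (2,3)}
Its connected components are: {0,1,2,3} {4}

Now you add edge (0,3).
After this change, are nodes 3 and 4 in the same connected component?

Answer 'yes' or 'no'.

Answer: no

Derivation:
Initial components: {0,1,2,3} {4}
Adding edge (0,3): both already in same component {0,1,2,3}. No change.
New components: {0,1,2,3} {4}
Are 3 and 4 in the same component? no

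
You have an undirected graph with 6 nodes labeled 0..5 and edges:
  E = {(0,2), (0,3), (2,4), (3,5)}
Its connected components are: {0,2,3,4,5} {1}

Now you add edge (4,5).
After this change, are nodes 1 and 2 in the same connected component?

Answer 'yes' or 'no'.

Initial components: {0,2,3,4,5} {1}
Adding edge (4,5): both already in same component {0,2,3,4,5}. No change.
New components: {0,2,3,4,5} {1}
Are 1 and 2 in the same component? no

Answer: no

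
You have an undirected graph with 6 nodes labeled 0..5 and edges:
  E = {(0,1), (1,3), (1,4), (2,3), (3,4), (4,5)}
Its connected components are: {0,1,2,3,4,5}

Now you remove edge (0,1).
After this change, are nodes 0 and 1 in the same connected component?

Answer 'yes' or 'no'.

Initial components: {0,1,2,3,4,5}
Removing edge (0,1): it was a bridge — component count 1 -> 2.
New components: {0} {1,2,3,4,5}
Are 0 and 1 in the same component? no

Answer: no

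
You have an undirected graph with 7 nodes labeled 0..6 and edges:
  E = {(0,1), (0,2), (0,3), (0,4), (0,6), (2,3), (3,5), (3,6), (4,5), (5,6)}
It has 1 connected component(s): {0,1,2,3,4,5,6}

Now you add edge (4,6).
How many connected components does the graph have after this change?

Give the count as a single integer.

Initial component count: 1
Add (4,6): endpoints already in same component. Count unchanged: 1.
New component count: 1

Answer: 1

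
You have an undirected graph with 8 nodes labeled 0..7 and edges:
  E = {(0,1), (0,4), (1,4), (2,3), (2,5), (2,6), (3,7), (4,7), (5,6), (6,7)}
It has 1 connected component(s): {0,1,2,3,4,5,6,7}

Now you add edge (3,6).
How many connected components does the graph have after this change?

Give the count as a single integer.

Initial component count: 1
Add (3,6): endpoints already in same component. Count unchanged: 1.
New component count: 1

Answer: 1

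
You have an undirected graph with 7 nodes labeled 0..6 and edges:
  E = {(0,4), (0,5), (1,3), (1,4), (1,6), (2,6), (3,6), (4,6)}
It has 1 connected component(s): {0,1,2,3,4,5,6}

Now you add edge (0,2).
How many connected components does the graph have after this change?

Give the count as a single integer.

Initial component count: 1
Add (0,2): endpoints already in same component. Count unchanged: 1.
New component count: 1

Answer: 1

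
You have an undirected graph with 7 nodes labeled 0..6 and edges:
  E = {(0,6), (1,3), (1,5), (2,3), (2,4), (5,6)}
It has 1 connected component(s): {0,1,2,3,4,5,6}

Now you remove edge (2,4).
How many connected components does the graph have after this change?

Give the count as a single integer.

Answer: 2

Derivation:
Initial component count: 1
Remove (2,4): it was a bridge. Count increases: 1 -> 2.
  After removal, components: {0,1,2,3,5,6} {4}
New component count: 2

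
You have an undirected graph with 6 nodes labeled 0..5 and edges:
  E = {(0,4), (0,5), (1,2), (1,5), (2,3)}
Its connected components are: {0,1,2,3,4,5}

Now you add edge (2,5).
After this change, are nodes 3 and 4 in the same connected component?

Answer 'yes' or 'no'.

Answer: yes

Derivation:
Initial components: {0,1,2,3,4,5}
Adding edge (2,5): both already in same component {0,1,2,3,4,5}. No change.
New components: {0,1,2,3,4,5}
Are 3 and 4 in the same component? yes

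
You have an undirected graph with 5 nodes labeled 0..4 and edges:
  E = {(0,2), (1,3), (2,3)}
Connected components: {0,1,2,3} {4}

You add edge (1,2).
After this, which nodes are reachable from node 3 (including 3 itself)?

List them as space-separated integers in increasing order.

Answer: 0 1 2 3

Derivation:
Before: nodes reachable from 3: {0,1,2,3}
Adding (1,2): both endpoints already in same component. Reachability from 3 unchanged.
After: nodes reachable from 3: {0,1,2,3}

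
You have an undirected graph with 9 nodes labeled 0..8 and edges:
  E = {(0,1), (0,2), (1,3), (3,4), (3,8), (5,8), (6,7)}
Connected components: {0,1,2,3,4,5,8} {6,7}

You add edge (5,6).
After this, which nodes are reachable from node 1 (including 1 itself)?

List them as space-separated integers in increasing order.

Before: nodes reachable from 1: {0,1,2,3,4,5,8}
Adding (5,6): merges 1's component with another. Reachability grows.
After: nodes reachable from 1: {0,1,2,3,4,5,6,7,8}

Answer: 0 1 2 3 4 5 6 7 8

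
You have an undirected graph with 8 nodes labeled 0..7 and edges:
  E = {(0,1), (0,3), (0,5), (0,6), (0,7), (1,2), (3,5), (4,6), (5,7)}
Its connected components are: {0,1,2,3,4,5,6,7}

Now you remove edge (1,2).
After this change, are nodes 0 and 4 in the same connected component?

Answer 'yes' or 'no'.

Initial components: {0,1,2,3,4,5,6,7}
Removing edge (1,2): it was a bridge — component count 1 -> 2.
New components: {0,1,3,4,5,6,7} {2}
Are 0 and 4 in the same component? yes

Answer: yes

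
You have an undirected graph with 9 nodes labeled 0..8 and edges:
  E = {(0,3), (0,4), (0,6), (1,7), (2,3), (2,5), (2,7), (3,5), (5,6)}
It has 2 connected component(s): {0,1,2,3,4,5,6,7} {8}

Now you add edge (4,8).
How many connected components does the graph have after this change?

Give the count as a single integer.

Initial component count: 2
Add (4,8): merges two components. Count decreases: 2 -> 1.
New component count: 1

Answer: 1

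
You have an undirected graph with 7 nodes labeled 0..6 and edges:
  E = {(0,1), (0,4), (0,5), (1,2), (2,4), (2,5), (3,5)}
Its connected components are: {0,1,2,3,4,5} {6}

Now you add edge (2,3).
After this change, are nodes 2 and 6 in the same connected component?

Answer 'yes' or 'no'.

Answer: no

Derivation:
Initial components: {0,1,2,3,4,5} {6}
Adding edge (2,3): both already in same component {0,1,2,3,4,5}. No change.
New components: {0,1,2,3,4,5} {6}
Are 2 and 6 in the same component? no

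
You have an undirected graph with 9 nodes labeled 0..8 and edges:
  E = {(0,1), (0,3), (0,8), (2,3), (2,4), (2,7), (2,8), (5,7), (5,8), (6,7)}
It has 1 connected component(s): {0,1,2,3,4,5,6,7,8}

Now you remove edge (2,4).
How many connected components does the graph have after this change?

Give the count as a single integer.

Answer: 2

Derivation:
Initial component count: 1
Remove (2,4): it was a bridge. Count increases: 1 -> 2.
  After removal, components: {0,1,2,3,5,6,7,8} {4}
New component count: 2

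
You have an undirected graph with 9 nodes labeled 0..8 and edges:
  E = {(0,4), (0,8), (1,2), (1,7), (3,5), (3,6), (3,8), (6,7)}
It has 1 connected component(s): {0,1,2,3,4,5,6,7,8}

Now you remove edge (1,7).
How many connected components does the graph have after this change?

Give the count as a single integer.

Answer: 2

Derivation:
Initial component count: 1
Remove (1,7): it was a bridge. Count increases: 1 -> 2.
  After removal, components: {0,3,4,5,6,7,8} {1,2}
New component count: 2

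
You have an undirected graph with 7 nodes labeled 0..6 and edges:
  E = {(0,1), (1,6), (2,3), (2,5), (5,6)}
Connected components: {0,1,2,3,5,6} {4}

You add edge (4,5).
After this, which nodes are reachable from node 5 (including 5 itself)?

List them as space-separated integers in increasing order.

Before: nodes reachable from 5: {0,1,2,3,5,6}
Adding (4,5): merges 5's component with another. Reachability grows.
After: nodes reachable from 5: {0,1,2,3,4,5,6}

Answer: 0 1 2 3 4 5 6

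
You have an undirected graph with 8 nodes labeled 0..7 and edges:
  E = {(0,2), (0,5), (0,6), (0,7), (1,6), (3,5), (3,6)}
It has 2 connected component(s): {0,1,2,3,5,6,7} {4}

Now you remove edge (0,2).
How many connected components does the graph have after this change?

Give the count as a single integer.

Initial component count: 2
Remove (0,2): it was a bridge. Count increases: 2 -> 3.
  After removal, components: {0,1,3,5,6,7} {2} {4}
New component count: 3

Answer: 3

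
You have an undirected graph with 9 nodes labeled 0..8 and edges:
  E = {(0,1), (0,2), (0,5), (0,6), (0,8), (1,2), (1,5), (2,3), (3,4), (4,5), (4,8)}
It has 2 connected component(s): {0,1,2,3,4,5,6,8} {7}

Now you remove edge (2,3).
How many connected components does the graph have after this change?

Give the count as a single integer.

Answer: 2

Derivation:
Initial component count: 2
Remove (2,3): not a bridge. Count unchanged: 2.
  After removal, components: {0,1,2,3,4,5,6,8} {7}
New component count: 2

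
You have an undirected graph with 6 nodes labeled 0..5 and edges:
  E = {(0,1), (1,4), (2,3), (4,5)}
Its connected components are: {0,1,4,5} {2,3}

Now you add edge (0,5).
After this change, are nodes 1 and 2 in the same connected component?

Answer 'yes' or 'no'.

Initial components: {0,1,4,5} {2,3}
Adding edge (0,5): both already in same component {0,1,4,5}. No change.
New components: {0,1,4,5} {2,3}
Are 1 and 2 in the same component? no

Answer: no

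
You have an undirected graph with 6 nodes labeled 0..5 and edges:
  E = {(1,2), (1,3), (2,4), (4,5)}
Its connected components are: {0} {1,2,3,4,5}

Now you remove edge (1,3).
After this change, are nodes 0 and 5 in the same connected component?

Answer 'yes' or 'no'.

Initial components: {0} {1,2,3,4,5}
Removing edge (1,3): it was a bridge — component count 2 -> 3.
New components: {0} {1,2,4,5} {3}
Are 0 and 5 in the same component? no

Answer: no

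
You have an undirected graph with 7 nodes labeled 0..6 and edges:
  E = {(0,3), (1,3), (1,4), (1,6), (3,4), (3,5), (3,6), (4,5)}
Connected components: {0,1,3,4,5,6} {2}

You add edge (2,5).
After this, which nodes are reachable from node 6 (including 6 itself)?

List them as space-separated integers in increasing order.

Before: nodes reachable from 6: {0,1,3,4,5,6}
Adding (2,5): merges 6's component with another. Reachability grows.
After: nodes reachable from 6: {0,1,2,3,4,5,6}

Answer: 0 1 2 3 4 5 6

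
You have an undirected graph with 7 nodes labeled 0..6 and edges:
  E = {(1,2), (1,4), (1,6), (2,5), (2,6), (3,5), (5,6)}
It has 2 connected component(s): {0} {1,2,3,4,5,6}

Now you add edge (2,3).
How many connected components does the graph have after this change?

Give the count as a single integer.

Answer: 2

Derivation:
Initial component count: 2
Add (2,3): endpoints already in same component. Count unchanged: 2.
New component count: 2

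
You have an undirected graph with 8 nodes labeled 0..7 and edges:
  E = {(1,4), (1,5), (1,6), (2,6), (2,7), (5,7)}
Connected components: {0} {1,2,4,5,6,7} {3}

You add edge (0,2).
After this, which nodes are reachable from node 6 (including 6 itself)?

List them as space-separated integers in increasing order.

Answer: 0 1 2 4 5 6 7

Derivation:
Before: nodes reachable from 6: {1,2,4,5,6,7}
Adding (0,2): merges 6's component with another. Reachability grows.
After: nodes reachable from 6: {0,1,2,4,5,6,7}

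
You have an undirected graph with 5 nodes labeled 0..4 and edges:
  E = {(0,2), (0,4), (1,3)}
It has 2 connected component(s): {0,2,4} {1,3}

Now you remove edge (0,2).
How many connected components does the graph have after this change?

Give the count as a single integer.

Initial component count: 2
Remove (0,2): it was a bridge. Count increases: 2 -> 3.
  After removal, components: {0,4} {1,3} {2}
New component count: 3

Answer: 3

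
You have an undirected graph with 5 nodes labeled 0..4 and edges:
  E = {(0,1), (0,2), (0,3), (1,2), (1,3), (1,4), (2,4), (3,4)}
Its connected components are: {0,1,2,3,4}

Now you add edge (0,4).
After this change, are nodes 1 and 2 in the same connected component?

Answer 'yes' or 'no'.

Initial components: {0,1,2,3,4}
Adding edge (0,4): both already in same component {0,1,2,3,4}. No change.
New components: {0,1,2,3,4}
Are 1 and 2 in the same component? yes

Answer: yes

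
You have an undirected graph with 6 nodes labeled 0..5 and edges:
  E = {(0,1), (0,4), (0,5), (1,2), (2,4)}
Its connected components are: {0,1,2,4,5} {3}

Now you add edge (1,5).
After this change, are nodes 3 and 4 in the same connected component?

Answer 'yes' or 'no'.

Initial components: {0,1,2,4,5} {3}
Adding edge (1,5): both already in same component {0,1,2,4,5}. No change.
New components: {0,1,2,4,5} {3}
Are 3 and 4 in the same component? no

Answer: no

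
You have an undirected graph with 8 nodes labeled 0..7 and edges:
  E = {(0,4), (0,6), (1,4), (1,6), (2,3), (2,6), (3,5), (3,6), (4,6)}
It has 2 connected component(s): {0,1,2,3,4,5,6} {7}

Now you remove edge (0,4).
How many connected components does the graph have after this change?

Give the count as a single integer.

Answer: 2

Derivation:
Initial component count: 2
Remove (0,4): not a bridge. Count unchanged: 2.
  After removal, components: {0,1,2,3,4,5,6} {7}
New component count: 2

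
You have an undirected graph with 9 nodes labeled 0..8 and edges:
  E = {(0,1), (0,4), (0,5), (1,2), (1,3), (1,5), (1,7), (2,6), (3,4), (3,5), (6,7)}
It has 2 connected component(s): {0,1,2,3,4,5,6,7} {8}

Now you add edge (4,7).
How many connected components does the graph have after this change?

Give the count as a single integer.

Answer: 2

Derivation:
Initial component count: 2
Add (4,7): endpoints already in same component. Count unchanged: 2.
New component count: 2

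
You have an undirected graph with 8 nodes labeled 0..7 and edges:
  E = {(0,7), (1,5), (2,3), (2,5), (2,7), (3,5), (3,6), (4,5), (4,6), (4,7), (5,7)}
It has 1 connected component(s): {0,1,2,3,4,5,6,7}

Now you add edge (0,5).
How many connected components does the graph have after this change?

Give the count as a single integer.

Initial component count: 1
Add (0,5): endpoints already in same component. Count unchanged: 1.
New component count: 1

Answer: 1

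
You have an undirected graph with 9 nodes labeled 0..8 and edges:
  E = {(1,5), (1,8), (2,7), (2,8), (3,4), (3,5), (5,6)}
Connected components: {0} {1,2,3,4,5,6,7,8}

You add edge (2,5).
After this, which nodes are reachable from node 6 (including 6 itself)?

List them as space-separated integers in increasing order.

Before: nodes reachable from 6: {1,2,3,4,5,6,7,8}
Adding (2,5): both endpoints already in same component. Reachability from 6 unchanged.
After: nodes reachable from 6: {1,2,3,4,5,6,7,8}

Answer: 1 2 3 4 5 6 7 8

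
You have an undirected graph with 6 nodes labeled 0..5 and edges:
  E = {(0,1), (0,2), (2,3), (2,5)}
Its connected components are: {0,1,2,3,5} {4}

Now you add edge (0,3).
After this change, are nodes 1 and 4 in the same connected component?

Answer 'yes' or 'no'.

Initial components: {0,1,2,3,5} {4}
Adding edge (0,3): both already in same component {0,1,2,3,5}. No change.
New components: {0,1,2,3,5} {4}
Are 1 and 4 in the same component? no

Answer: no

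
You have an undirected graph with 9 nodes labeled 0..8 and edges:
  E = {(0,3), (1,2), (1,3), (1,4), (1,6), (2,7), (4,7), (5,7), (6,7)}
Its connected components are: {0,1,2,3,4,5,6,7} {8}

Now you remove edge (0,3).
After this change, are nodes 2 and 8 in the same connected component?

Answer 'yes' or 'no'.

Answer: no

Derivation:
Initial components: {0,1,2,3,4,5,6,7} {8}
Removing edge (0,3): it was a bridge — component count 2 -> 3.
New components: {0} {1,2,3,4,5,6,7} {8}
Are 2 and 8 in the same component? no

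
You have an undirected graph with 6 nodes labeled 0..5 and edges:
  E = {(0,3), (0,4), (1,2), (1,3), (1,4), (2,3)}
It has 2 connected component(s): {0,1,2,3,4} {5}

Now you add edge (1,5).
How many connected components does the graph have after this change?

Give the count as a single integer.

Initial component count: 2
Add (1,5): merges two components. Count decreases: 2 -> 1.
New component count: 1

Answer: 1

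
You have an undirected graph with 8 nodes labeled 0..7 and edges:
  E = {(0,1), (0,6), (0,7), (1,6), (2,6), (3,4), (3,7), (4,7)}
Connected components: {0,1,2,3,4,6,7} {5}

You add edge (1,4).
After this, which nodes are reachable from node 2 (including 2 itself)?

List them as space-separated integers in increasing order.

Before: nodes reachable from 2: {0,1,2,3,4,6,7}
Adding (1,4): both endpoints already in same component. Reachability from 2 unchanged.
After: nodes reachable from 2: {0,1,2,3,4,6,7}

Answer: 0 1 2 3 4 6 7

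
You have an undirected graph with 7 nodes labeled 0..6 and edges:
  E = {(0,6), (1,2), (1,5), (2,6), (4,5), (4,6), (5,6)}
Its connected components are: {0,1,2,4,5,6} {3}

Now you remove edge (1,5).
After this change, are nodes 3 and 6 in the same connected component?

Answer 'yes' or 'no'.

Answer: no

Derivation:
Initial components: {0,1,2,4,5,6} {3}
Removing edge (1,5): not a bridge — component count unchanged at 2.
New components: {0,1,2,4,5,6} {3}
Are 3 and 6 in the same component? no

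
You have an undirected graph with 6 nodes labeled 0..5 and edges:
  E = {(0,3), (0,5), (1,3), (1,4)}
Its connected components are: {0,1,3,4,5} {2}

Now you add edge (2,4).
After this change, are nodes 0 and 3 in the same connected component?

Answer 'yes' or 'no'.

Initial components: {0,1,3,4,5} {2}
Adding edge (2,4): merges {2} and {0,1,3,4,5}.
New components: {0,1,2,3,4,5}
Are 0 and 3 in the same component? yes

Answer: yes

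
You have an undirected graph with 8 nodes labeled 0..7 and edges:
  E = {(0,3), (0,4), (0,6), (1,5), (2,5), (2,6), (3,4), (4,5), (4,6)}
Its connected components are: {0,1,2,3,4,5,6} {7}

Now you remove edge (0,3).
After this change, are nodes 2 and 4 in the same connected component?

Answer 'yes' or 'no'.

Initial components: {0,1,2,3,4,5,6} {7}
Removing edge (0,3): not a bridge — component count unchanged at 2.
New components: {0,1,2,3,4,5,6} {7}
Are 2 and 4 in the same component? yes

Answer: yes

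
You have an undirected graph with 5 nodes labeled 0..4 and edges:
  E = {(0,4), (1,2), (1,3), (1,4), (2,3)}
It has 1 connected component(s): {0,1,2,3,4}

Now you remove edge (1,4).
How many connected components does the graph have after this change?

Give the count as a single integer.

Initial component count: 1
Remove (1,4): it was a bridge. Count increases: 1 -> 2.
  After removal, components: {0,4} {1,2,3}
New component count: 2

Answer: 2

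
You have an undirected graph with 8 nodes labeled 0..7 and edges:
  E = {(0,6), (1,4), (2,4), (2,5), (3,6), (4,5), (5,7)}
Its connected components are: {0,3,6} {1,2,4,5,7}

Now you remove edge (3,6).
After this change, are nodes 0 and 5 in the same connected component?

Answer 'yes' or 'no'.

Answer: no

Derivation:
Initial components: {0,3,6} {1,2,4,5,7}
Removing edge (3,6): it was a bridge — component count 2 -> 3.
New components: {0,6} {1,2,4,5,7} {3}
Are 0 and 5 in the same component? no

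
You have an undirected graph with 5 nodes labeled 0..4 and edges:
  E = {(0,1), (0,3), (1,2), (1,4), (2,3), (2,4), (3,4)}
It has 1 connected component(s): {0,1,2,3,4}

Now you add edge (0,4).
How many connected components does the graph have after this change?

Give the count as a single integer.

Answer: 1

Derivation:
Initial component count: 1
Add (0,4): endpoints already in same component. Count unchanged: 1.
New component count: 1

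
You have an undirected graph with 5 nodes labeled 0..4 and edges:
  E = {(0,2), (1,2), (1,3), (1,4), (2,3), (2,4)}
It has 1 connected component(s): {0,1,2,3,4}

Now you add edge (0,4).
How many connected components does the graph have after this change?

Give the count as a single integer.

Answer: 1

Derivation:
Initial component count: 1
Add (0,4): endpoints already in same component. Count unchanged: 1.
New component count: 1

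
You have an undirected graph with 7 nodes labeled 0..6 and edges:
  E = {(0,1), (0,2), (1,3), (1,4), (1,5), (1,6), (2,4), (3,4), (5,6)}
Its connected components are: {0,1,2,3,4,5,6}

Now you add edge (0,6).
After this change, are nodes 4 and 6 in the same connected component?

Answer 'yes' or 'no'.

Answer: yes

Derivation:
Initial components: {0,1,2,3,4,5,6}
Adding edge (0,6): both already in same component {0,1,2,3,4,5,6}. No change.
New components: {0,1,2,3,4,5,6}
Are 4 and 6 in the same component? yes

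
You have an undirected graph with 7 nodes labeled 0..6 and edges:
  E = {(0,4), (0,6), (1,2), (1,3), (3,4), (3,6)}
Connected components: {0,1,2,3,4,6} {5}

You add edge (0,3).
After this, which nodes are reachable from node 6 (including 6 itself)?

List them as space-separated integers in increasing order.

Before: nodes reachable from 6: {0,1,2,3,4,6}
Adding (0,3): both endpoints already in same component. Reachability from 6 unchanged.
After: nodes reachable from 6: {0,1,2,3,4,6}

Answer: 0 1 2 3 4 6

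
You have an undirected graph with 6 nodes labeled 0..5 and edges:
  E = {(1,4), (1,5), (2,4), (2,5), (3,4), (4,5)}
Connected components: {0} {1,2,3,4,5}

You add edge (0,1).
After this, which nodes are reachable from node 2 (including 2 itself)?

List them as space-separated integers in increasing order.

Answer: 0 1 2 3 4 5

Derivation:
Before: nodes reachable from 2: {1,2,3,4,5}
Adding (0,1): merges 2's component with another. Reachability grows.
After: nodes reachable from 2: {0,1,2,3,4,5}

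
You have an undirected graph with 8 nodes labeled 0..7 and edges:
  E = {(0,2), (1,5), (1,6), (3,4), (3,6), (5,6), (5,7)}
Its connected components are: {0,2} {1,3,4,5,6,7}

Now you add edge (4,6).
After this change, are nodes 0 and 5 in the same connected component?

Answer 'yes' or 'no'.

Initial components: {0,2} {1,3,4,5,6,7}
Adding edge (4,6): both already in same component {1,3,4,5,6,7}. No change.
New components: {0,2} {1,3,4,5,6,7}
Are 0 and 5 in the same component? no

Answer: no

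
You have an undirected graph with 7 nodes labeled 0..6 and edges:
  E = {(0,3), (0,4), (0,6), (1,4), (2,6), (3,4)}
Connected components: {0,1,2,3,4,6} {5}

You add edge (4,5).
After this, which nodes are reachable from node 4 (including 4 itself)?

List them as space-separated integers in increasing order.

Before: nodes reachable from 4: {0,1,2,3,4,6}
Adding (4,5): merges 4's component with another. Reachability grows.
After: nodes reachable from 4: {0,1,2,3,4,5,6}

Answer: 0 1 2 3 4 5 6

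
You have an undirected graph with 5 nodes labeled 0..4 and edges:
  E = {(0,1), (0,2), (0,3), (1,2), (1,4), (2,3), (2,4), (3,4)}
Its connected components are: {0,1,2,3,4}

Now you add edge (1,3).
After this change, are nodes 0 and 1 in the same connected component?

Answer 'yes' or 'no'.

Answer: yes

Derivation:
Initial components: {0,1,2,3,4}
Adding edge (1,3): both already in same component {0,1,2,3,4}. No change.
New components: {0,1,2,3,4}
Are 0 and 1 in the same component? yes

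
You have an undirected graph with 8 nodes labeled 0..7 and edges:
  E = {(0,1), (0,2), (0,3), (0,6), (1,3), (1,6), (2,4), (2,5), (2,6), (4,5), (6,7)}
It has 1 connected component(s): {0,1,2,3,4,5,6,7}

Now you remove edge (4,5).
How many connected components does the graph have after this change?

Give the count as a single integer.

Answer: 1

Derivation:
Initial component count: 1
Remove (4,5): not a bridge. Count unchanged: 1.
  After removal, components: {0,1,2,3,4,5,6,7}
New component count: 1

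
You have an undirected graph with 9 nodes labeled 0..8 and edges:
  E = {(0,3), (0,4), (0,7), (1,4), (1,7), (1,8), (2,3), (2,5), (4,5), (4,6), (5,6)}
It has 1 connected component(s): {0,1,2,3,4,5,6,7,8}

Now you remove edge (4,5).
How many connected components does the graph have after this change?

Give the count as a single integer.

Initial component count: 1
Remove (4,5): not a bridge. Count unchanged: 1.
  After removal, components: {0,1,2,3,4,5,6,7,8}
New component count: 1

Answer: 1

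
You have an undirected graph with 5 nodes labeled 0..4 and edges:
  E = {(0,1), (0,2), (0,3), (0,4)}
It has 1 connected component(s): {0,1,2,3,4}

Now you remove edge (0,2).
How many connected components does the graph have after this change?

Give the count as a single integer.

Initial component count: 1
Remove (0,2): it was a bridge. Count increases: 1 -> 2.
  After removal, components: {0,1,3,4} {2}
New component count: 2

Answer: 2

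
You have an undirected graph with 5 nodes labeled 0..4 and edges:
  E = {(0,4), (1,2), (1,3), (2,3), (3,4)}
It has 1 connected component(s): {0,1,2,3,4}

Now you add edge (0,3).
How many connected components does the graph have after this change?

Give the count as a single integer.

Answer: 1

Derivation:
Initial component count: 1
Add (0,3): endpoints already in same component. Count unchanged: 1.
New component count: 1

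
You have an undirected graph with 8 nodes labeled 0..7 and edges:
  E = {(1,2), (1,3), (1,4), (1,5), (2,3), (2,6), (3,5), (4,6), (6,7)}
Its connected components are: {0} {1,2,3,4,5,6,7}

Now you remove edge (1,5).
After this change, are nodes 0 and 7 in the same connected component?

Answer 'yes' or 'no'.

Answer: no

Derivation:
Initial components: {0} {1,2,3,4,5,6,7}
Removing edge (1,5): not a bridge — component count unchanged at 2.
New components: {0} {1,2,3,4,5,6,7}
Are 0 and 7 in the same component? no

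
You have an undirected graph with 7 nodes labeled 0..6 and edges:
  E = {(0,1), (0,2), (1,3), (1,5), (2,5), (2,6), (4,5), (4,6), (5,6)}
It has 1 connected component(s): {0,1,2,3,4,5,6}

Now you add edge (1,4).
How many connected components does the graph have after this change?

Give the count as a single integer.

Answer: 1

Derivation:
Initial component count: 1
Add (1,4): endpoints already in same component. Count unchanged: 1.
New component count: 1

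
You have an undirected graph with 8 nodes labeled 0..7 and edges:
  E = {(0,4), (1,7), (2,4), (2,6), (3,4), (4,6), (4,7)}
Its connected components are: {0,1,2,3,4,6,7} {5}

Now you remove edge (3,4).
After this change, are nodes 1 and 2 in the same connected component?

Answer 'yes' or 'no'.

Initial components: {0,1,2,3,4,6,7} {5}
Removing edge (3,4): it was a bridge — component count 2 -> 3.
New components: {0,1,2,4,6,7} {3} {5}
Are 1 and 2 in the same component? yes

Answer: yes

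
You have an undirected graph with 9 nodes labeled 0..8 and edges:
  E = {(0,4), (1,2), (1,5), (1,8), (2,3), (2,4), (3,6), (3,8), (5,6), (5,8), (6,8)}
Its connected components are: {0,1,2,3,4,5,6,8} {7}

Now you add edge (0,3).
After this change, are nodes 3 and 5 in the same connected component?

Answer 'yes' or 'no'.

Answer: yes

Derivation:
Initial components: {0,1,2,3,4,5,6,8} {7}
Adding edge (0,3): both already in same component {0,1,2,3,4,5,6,8}. No change.
New components: {0,1,2,3,4,5,6,8} {7}
Are 3 and 5 in the same component? yes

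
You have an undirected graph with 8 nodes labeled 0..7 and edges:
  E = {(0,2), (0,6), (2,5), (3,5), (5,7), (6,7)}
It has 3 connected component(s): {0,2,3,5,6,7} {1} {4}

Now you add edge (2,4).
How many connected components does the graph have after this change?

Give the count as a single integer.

Answer: 2

Derivation:
Initial component count: 3
Add (2,4): merges two components. Count decreases: 3 -> 2.
New component count: 2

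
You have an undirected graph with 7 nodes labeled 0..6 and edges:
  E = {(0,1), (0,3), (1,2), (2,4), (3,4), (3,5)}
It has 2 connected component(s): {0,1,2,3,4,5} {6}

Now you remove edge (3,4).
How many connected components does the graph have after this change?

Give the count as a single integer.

Initial component count: 2
Remove (3,4): not a bridge. Count unchanged: 2.
  After removal, components: {0,1,2,3,4,5} {6}
New component count: 2

Answer: 2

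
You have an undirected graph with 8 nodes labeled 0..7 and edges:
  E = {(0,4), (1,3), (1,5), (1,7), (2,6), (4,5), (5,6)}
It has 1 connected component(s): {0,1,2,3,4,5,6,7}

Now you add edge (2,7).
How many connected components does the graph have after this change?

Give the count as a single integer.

Initial component count: 1
Add (2,7): endpoints already in same component. Count unchanged: 1.
New component count: 1

Answer: 1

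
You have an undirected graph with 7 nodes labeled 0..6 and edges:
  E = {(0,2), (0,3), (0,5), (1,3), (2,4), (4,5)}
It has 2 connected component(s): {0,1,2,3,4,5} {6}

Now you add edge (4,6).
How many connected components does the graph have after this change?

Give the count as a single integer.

Answer: 1

Derivation:
Initial component count: 2
Add (4,6): merges two components. Count decreases: 2 -> 1.
New component count: 1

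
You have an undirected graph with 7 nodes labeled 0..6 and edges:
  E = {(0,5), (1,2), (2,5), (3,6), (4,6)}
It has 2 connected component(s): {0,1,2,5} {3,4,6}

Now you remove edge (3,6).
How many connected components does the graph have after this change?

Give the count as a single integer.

Answer: 3

Derivation:
Initial component count: 2
Remove (3,6): it was a bridge. Count increases: 2 -> 3.
  After removal, components: {0,1,2,5} {3} {4,6}
New component count: 3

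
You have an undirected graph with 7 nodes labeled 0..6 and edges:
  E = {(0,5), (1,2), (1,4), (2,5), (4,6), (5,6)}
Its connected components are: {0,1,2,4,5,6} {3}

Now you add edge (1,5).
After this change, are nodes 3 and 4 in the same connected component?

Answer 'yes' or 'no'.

Initial components: {0,1,2,4,5,6} {3}
Adding edge (1,5): both already in same component {0,1,2,4,5,6}. No change.
New components: {0,1,2,4,5,6} {3}
Are 3 and 4 in the same component? no

Answer: no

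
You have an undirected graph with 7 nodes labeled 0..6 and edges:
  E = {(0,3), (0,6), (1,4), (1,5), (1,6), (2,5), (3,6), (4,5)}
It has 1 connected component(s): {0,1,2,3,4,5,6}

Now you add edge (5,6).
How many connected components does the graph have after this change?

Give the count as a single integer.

Initial component count: 1
Add (5,6): endpoints already in same component. Count unchanged: 1.
New component count: 1

Answer: 1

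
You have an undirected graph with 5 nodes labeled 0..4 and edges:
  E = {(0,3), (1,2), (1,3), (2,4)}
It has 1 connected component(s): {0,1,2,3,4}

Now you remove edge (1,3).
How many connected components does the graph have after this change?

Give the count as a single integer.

Answer: 2

Derivation:
Initial component count: 1
Remove (1,3): it was a bridge. Count increases: 1 -> 2.
  After removal, components: {0,3} {1,2,4}
New component count: 2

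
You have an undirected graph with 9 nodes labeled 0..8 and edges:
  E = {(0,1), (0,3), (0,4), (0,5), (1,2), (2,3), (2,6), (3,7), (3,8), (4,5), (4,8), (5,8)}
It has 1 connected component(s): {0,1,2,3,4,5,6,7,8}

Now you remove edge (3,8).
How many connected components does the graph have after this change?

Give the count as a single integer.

Answer: 1

Derivation:
Initial component count: 1
Remove (3,8): not a bridge. Count unchanged: 1.
  After removal, components: {0,1,2,3,4,5,6,7,8}
New component count: 1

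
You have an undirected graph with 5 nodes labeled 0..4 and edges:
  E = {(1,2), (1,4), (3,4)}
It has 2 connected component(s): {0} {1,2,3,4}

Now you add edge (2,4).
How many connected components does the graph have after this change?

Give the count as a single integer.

Initial component count: 2
Add (2,4): endpoints already in same component. Count unchanged: 2.
New component count: 2

Answer: 2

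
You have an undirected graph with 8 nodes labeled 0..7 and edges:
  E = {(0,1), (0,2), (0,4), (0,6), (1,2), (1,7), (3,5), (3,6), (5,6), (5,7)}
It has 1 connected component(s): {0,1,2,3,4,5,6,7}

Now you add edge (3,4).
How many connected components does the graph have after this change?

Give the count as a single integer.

Initial component count: 1
Add (3,4): endpoints already in same component. Count unchanged: 1.
New component count: 1

Answer: 1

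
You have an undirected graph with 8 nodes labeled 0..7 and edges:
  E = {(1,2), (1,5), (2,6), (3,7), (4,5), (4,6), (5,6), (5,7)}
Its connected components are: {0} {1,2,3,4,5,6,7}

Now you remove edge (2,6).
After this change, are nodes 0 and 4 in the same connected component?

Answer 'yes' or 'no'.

Initial components: {0} {1,2,3,4,5,6,7}
Removing edge (2,6): not a bridge — component count unchanged at 2.
New components: {0} {1,2,3,4,5,6,7}
Are 0 and 4 in the same component? no

Answer: no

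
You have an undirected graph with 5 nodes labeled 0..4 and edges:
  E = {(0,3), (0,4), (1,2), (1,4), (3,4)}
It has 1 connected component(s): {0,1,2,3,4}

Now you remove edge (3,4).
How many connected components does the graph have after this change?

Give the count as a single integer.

Initial component count: 1
Remove (3,4): not a bridge. Count unchanged: 1.
  After removal, components: {0,1,2,3,4}
New component count: 1

Answer: 1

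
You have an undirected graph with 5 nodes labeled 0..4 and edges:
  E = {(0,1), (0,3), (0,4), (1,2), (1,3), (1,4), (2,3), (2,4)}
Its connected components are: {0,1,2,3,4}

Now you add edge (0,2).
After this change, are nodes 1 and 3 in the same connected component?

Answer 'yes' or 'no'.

Initial components: {0,1,2,3,4}
Adding edge (0,2): both already in same component {0,1,2,3,4}. No change.
New components: {0,1,2,3,4}
Are 1 and 3 in the same component? yes

Answer: yes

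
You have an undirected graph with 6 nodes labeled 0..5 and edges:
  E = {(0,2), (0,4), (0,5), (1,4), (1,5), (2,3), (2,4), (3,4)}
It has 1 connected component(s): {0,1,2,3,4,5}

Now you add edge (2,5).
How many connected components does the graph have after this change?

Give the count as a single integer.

Answer: 1

Derivation:
Initial component count: 1
Add (2,5): endpoints already in same component. Count unchanged: 1.
New component count: 1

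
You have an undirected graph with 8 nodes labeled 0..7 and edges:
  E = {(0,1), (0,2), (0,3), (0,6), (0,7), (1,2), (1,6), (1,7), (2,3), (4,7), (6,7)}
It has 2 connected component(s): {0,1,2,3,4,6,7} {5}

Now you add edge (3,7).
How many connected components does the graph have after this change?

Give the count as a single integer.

Initial component count: 2
Add (3,7): endpoints already in same component. Count unchanged: 2.
New component count: 2

Answer: 2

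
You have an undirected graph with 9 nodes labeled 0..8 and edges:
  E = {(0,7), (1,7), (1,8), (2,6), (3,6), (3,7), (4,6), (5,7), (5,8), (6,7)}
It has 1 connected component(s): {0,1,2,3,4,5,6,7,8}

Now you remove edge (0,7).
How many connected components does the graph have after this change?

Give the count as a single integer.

Initial component count: 1
Remove (0,7): it was a bridge. Count increases: 1 -> 2.
  After removal, components: {0} {1,2,3,4,5,6,7,8}
New component count: 2

Answer: 2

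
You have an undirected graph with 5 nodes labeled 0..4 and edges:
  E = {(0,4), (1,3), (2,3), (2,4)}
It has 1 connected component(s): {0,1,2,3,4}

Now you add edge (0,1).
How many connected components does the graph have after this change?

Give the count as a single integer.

Initial component count: 1
Add (0,1): endpoints already in same component. Count unchanged: 1.
New component count: 1

Answer: 1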